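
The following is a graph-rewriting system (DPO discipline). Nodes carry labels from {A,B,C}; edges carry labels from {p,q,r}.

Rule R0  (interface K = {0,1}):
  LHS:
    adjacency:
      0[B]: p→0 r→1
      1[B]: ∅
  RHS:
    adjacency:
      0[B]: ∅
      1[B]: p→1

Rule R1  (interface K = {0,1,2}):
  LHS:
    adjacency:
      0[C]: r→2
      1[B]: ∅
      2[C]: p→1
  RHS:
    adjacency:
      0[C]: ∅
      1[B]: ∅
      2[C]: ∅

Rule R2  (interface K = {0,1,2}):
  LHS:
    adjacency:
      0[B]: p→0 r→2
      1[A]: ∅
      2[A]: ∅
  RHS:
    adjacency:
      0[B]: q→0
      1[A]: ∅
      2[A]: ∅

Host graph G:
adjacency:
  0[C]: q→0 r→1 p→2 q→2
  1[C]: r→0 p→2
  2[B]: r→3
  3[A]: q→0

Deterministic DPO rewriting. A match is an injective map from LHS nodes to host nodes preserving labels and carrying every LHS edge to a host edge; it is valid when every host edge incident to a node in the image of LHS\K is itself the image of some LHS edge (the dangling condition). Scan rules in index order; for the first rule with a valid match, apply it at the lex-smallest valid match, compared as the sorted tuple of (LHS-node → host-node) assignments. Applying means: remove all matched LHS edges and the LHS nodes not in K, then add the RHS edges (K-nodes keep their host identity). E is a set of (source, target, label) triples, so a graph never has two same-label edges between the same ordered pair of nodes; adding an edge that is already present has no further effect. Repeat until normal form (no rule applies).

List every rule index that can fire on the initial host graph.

Answer: [R1]

Steps:
R0: no valid match — LHS pattern not found
R1: 2 valid matches — {0↦0, 1↦2, 2↦1}, {0↦1, 1↦2, 2↦0}
R2: no valid match — LHS pattern not found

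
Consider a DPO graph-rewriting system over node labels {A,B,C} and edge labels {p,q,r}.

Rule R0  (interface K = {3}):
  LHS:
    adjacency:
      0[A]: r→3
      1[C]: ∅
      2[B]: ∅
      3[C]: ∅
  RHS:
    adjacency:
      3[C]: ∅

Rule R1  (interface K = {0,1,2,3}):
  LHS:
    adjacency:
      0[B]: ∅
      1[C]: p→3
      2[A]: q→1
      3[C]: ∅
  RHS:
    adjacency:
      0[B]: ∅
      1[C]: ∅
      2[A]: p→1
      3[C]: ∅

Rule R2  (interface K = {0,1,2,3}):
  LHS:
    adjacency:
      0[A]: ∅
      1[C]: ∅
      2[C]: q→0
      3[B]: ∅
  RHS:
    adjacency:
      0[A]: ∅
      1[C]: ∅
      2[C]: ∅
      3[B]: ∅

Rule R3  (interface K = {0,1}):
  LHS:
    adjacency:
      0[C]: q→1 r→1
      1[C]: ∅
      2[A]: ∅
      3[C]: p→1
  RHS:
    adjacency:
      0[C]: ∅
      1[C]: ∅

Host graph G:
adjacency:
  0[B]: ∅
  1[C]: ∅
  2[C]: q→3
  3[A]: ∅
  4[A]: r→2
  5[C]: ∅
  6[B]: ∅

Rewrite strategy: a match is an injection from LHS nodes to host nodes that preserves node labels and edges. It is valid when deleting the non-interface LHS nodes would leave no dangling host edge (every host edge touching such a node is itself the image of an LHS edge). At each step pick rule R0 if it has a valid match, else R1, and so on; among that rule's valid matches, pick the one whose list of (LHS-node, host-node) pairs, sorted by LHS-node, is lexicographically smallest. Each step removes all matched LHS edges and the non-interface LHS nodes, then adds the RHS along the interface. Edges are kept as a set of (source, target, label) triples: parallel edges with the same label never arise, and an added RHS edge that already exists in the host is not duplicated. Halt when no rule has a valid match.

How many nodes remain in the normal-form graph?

Answer: 4

Derivation:
[0] host  ⇒  7 nodes, 2 edges  {2-q->3 4-r->2}
[1] R0 @ {0↦4, 1↦1, 2↦0, 3↦2}  ⇒  4 nodes, 1 edges  {2-q->3}
[2] R2 @ {0↦3, 1↦5, 2↦2, 3↦6}  ⇒  4 nodes, 0 edges  {∅}
halt: no rule applies after step 2
NF nodes: {2:C, 3:A, 5:C, 6:B}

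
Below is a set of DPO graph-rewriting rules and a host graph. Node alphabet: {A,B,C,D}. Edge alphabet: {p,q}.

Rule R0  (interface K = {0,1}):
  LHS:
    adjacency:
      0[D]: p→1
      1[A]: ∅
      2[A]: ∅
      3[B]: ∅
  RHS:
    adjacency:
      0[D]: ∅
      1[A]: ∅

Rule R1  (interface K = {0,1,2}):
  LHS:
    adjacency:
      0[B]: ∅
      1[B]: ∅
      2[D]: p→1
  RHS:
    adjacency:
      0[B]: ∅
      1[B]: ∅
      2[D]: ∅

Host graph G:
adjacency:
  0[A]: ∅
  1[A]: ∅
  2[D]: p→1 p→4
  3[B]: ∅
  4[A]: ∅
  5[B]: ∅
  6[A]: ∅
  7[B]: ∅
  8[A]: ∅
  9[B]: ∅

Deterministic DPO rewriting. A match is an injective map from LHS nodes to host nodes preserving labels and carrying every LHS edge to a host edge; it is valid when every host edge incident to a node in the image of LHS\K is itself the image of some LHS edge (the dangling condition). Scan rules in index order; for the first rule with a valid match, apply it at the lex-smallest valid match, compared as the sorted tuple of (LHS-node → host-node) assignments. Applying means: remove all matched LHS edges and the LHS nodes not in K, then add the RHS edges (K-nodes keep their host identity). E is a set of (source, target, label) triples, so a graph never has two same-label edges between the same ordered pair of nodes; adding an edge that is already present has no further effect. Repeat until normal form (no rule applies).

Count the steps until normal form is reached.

start.  V:10 E:2  edges: 2-p->1 2-p->4
1. fire R0 via {0↦2, 1↦1, 2↦0, 3↦3}  →  V:8 E:1  edges: 2-p->4
2. fire R0 via {0↦2, 1↦4, 2↦1, 3↦5}  →  V:6 E:0  edges: ∅
halt: no rule applies after step 2

Answer: 2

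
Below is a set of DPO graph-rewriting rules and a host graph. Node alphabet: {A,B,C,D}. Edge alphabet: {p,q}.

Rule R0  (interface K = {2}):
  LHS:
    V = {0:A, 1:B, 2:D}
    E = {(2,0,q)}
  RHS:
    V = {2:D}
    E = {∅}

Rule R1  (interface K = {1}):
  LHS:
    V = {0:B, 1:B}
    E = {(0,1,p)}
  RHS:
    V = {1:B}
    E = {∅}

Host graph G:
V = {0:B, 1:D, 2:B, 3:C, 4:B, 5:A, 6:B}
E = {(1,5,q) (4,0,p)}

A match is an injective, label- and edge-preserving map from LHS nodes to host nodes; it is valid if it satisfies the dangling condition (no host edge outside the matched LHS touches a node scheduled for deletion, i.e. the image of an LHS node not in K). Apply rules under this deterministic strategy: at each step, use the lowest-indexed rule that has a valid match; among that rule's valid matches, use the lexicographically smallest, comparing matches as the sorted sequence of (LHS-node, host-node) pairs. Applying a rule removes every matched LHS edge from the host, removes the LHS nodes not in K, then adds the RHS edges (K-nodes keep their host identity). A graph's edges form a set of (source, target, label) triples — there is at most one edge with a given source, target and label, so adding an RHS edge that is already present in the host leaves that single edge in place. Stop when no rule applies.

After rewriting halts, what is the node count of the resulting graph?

[0] host  ⇒  7 nodes, 2 edges  {1-q->5 4-p->0}
[1] R0 @ {0↦5, 1↦2, 2↦1}  ⇒  5 nodes, 1 edges  {4-p->0}
[2] R1 @ {0↦4, 1↦0}  ⇒  4 nodes, 0 edges  {∅}
normal form: no rule applies after step 2
NF nodes: {0:B, 1:D, 3:C, 6:B}

Answer: 4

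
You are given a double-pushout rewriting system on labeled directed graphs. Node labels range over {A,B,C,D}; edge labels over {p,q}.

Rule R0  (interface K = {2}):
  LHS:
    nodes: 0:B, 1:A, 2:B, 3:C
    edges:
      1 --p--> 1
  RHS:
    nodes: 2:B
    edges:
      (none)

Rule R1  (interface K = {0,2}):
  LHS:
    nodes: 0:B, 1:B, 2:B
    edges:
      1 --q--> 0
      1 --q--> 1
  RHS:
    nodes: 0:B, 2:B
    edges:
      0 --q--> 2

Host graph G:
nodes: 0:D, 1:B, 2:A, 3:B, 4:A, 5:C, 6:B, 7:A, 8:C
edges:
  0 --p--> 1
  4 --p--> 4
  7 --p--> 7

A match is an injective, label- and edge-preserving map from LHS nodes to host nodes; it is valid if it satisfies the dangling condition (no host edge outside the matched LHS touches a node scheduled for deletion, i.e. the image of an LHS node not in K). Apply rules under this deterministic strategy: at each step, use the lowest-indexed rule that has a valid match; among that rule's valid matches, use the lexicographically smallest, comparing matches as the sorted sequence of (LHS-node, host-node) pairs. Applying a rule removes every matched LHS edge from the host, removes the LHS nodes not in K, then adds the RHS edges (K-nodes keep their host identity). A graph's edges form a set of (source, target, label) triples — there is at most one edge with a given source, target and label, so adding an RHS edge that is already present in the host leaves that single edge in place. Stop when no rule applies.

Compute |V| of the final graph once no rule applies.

Answer: 3

Rewrite trace:
start.  V:9 E:3  edges: 0-p->1 4-p->4 7-p->7
1. fire R0 via {0↦3, 1↦4, 2↦1, 3↦5}  →  V:6 E:2  edges: 0-p->1 7-p->7
2. fire R0 via {0↦6, 1↦7, 2↦1, 3↦8}  →  V:3 E:1  edges: 0-p->1
normal form: no rule applies after step 2
NF nodes: {0:D, 1:B, 2:A}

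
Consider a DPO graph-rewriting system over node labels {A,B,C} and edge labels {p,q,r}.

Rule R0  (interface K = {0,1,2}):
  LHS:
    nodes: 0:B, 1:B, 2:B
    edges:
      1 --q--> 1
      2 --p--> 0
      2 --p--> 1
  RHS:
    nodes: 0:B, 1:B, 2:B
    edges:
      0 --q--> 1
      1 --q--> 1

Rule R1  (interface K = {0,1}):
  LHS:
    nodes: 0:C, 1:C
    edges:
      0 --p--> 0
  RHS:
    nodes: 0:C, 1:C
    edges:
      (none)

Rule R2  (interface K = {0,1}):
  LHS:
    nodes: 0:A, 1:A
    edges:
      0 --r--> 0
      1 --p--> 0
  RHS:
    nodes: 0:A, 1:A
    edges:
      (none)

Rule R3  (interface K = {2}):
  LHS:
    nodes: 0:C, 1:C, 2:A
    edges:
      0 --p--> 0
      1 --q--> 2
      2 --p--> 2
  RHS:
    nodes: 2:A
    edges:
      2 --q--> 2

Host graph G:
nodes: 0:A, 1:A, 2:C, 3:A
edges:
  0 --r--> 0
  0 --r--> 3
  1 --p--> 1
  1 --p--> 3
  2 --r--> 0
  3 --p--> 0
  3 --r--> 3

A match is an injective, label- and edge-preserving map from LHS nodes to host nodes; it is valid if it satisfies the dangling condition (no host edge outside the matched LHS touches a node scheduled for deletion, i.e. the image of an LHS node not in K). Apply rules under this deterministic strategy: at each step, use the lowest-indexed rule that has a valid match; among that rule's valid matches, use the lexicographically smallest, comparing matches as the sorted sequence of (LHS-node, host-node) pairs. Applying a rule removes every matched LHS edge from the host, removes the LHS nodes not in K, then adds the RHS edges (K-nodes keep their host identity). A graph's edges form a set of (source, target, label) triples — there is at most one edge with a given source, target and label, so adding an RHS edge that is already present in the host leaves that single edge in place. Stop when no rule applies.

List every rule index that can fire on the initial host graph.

Answer: [R2]

Steps:
R0: no valid match — LHS pattern not found
R1: no valid match — LHS pattern not found
R2: 2 valid matches — {0↦0, 1↦3}, {0↦3, 1↦1}
R3: no valid match — LHS pattern not found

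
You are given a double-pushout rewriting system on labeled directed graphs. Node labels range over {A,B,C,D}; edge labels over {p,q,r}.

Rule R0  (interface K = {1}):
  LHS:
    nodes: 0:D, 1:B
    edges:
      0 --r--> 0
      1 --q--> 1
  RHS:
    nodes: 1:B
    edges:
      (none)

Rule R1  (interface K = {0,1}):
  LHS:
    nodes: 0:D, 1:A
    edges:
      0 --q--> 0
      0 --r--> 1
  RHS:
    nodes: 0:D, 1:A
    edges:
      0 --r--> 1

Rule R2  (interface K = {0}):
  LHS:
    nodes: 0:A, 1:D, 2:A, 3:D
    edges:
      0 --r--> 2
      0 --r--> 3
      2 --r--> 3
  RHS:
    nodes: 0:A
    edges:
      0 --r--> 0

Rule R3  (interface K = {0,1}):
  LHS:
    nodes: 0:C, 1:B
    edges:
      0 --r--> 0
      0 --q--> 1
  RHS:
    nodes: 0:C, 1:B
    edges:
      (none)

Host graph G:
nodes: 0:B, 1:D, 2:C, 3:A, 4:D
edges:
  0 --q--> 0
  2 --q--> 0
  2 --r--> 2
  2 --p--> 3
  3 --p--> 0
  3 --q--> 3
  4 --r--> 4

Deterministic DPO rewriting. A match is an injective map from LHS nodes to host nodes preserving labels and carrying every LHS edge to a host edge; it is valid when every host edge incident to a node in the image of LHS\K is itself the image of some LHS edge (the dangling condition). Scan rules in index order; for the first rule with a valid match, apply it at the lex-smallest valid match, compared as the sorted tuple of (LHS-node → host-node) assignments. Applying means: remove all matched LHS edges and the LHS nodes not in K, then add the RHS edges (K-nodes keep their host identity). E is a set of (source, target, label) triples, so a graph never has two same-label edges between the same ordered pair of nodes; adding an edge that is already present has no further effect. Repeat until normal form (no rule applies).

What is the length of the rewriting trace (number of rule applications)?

initial: |V|=5 |E|=7  E = 0-q->0 2-q->0 2-r->2 2-p->3 3-p->0 3-q->3 4-r->4
step 1: apply R0 at {0↦4, 1↦0}  → |V|=4 |E|=5  E = 2-q->0 2-r->2 2-p->3 3-p->0 3-q->3
step 2: apply R3 at {0↦2, 1↦0}  → |V|=4 |E|=3  E = 2-p->3 3-p->0 3-q->3
final graph: no rule applies after step 2

Answer: 2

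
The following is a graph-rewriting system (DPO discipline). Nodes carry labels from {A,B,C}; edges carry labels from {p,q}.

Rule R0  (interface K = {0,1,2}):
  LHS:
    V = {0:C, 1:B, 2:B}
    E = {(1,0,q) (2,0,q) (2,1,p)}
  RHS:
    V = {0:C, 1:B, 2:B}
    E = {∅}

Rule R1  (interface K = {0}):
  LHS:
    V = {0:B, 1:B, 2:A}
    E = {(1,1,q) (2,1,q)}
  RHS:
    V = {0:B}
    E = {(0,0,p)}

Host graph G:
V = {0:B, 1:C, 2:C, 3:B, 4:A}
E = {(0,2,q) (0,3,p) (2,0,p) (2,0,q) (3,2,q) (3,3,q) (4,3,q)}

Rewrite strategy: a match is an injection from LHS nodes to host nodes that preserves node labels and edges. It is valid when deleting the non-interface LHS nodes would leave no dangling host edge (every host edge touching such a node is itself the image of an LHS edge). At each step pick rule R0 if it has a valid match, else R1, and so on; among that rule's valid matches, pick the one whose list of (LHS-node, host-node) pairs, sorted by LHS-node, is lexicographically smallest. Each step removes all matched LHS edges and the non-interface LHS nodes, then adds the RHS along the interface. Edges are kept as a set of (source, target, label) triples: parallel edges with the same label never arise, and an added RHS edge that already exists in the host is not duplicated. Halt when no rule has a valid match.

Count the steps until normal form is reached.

[0] host  ⇒  5 nodes, 7 edges  {0-q->2 0-p->3 2-p->0 2-q->0 3-q->2 3-q->3 4-q->3}
[1] R0 @ {0↦2, 1↦3, 2↦0}  ⇒  5 nodes, 4 edges  {2-p->0 2-q->0 3-q->3 4-q->3}
[2] R1 @ {0↦0, 1↦3, 2↦4}  ⇒  3 nodes, 3 edges  {0-p->0 2-p->0 2-q->0}
halt: no rule applies after step 2

Answer: 2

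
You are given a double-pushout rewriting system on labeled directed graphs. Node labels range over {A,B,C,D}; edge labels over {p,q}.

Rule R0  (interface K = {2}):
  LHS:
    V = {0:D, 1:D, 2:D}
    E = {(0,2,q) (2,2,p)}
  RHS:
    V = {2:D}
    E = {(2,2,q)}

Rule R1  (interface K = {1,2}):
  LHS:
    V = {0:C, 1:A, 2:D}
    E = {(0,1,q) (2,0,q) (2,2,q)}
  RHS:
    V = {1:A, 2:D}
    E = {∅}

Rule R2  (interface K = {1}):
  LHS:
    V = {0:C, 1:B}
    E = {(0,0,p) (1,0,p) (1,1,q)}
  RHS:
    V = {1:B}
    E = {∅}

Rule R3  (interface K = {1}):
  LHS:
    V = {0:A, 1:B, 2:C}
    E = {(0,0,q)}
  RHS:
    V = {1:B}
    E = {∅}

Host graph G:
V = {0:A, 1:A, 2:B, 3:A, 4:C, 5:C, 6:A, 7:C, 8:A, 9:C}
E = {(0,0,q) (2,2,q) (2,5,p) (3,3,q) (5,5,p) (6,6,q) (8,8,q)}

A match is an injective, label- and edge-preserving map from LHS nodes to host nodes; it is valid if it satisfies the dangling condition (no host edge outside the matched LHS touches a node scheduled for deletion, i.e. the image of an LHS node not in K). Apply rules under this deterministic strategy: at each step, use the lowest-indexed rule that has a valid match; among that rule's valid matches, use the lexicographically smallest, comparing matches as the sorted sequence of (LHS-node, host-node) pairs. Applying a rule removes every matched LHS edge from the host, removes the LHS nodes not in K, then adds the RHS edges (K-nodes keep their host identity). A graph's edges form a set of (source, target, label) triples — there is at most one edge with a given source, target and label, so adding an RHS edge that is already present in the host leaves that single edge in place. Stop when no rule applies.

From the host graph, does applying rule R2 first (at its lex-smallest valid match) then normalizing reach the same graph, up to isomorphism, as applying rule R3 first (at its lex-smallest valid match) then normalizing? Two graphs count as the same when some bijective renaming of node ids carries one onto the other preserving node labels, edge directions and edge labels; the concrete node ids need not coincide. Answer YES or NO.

branch R2-first: apply at {0↦5, 1↦2} → |E|=4, then 3 more step(s) → NF |V|=3 |E|=1 V={1:A, 2:B, 8:A} E=8-q->8
branch R3-first: apply at {0↦0, 1↦2, 2↦4} → |E|=6, then 3 more step(s) → NF |V|=3 |E|=1 V={1:A, 2:B, 8:A} E=8-q->8
graphs isomorphic (equal up to label-preserving node renaming)

Answer: YES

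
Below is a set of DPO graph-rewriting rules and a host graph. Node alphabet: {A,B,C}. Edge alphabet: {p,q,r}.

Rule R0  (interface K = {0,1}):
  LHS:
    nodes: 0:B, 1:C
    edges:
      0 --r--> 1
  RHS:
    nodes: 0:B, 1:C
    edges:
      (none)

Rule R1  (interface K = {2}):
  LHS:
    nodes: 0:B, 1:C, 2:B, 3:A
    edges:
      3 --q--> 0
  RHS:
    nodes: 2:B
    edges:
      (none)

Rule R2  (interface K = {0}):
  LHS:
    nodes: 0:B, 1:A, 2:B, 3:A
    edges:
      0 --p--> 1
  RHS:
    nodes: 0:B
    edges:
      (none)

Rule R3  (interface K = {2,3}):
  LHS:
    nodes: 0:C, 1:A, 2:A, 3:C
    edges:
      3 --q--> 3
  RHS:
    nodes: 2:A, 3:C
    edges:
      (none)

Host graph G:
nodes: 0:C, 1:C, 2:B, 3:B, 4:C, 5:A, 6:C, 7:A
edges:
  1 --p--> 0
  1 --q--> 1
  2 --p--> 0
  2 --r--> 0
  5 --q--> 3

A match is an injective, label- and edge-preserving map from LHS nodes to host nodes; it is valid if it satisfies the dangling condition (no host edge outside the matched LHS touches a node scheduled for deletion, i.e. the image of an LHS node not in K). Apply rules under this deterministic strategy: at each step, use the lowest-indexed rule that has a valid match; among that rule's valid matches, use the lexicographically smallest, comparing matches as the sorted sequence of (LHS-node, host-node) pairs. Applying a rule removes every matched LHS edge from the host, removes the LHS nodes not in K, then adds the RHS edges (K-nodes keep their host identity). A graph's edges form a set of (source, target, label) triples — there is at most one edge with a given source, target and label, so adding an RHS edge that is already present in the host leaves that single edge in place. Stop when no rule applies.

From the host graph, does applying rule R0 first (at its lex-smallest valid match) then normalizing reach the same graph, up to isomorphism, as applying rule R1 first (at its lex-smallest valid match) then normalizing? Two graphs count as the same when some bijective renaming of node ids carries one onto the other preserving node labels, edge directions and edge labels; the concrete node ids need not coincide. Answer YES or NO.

Answer: YES

Rewrite trace:
branch R0-first: apply at {0↦2, 1↦0} → |E|=4, then 1 more step(s) → NF |V|=5 |E|=3 V={0:C, 1:C, 2:B, 6:C, 7:A} E=1-p->0 1-q->1 2-p->0
branch R1-first: apply at {0↦3, 1↦4, 2↦2, 3↦5} → |E|=4, then 1 more step(s) → NF |V|=5 |E|=3 V={0:C, 1:C, 2:B, 6:C, 7:A} E=1-p->0 1-q->1 2-p->0
graphs isomorphic (equal up to label-preserving node renaming)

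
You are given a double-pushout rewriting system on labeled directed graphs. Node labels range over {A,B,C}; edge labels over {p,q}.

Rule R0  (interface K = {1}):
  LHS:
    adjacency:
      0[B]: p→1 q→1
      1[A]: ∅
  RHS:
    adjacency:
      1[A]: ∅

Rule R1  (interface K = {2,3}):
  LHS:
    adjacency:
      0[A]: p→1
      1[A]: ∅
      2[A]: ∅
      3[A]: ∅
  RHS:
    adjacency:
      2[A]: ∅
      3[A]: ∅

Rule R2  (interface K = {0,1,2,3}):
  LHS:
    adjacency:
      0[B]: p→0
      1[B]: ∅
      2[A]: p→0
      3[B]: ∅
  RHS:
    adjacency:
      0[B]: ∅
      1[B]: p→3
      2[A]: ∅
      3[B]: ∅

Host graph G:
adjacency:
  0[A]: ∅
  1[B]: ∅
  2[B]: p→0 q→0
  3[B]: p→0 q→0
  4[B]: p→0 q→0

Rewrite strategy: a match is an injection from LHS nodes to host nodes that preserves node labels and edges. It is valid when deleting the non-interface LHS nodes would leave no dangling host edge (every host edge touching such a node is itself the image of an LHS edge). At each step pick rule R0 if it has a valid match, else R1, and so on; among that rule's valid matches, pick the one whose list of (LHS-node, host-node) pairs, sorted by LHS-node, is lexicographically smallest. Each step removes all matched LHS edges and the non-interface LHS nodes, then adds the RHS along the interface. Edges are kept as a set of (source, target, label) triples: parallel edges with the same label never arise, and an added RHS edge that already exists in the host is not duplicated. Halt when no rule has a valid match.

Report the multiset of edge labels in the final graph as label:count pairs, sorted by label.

start.  V:5 E:6  edges: 2-p->0 2-q->0 3-p->0 3-q->0 4-p->0 4-q->0
1. fire R0 via {0↦2, 1↦0}  →  V:4 E:4  edges: 3-p->0 3-q->0 4-p->0 4-q->0
2. fire R0 via {0↦3, 1↦0}  →  V:3 E:2  edges: 4-p->0 4-q->0
3. fire R0 via {0↦4, 1↦0}  →  V:2 E:0  edges: ∅
normal form: no rule applies after step 3
NF edges: []

Answer: (no edges)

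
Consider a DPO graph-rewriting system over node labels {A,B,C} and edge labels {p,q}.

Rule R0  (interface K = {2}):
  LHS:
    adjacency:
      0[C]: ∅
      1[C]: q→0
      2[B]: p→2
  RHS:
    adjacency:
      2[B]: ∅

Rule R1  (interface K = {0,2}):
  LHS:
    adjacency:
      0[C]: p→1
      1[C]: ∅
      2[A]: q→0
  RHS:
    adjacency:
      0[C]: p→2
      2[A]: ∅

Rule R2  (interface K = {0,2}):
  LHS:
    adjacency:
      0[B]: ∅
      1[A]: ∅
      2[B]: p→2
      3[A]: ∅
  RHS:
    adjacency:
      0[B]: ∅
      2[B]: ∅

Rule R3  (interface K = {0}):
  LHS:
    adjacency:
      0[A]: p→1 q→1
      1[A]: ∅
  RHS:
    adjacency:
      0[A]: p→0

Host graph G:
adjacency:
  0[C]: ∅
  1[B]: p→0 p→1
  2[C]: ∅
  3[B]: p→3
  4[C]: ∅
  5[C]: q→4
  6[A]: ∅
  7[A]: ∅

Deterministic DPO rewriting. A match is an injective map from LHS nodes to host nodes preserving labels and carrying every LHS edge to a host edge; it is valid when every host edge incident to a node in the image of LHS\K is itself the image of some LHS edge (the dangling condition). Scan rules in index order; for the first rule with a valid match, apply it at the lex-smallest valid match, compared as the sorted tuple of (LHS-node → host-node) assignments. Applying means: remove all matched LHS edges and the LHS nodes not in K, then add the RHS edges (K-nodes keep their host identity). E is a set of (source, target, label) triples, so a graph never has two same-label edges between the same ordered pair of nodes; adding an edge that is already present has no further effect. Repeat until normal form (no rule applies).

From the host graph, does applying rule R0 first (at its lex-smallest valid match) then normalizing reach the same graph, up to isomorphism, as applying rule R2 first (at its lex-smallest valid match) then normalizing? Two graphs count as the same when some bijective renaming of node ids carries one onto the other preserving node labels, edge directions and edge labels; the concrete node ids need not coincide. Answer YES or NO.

Answer: YES

Derivation:
branch R0-first: apply at {0↦4, 1↦5, 2↦1} → |E|=2, then 1 more step(s) → NF |V|=4 |E|=1 V={0:C, 1:B, 2:C, 3:B} E=1-p->0
branch R2-first: apply at {0↦1, 1↦6, 2↦3, 3↦7} → |E|=3, then 1 more step(s) → NF |V|=4 |E|=1 V={0:C, 1:B, 2:C, 3:B} E=1-p->0
graphs isomorphic (equal up to label-preserving node renaming)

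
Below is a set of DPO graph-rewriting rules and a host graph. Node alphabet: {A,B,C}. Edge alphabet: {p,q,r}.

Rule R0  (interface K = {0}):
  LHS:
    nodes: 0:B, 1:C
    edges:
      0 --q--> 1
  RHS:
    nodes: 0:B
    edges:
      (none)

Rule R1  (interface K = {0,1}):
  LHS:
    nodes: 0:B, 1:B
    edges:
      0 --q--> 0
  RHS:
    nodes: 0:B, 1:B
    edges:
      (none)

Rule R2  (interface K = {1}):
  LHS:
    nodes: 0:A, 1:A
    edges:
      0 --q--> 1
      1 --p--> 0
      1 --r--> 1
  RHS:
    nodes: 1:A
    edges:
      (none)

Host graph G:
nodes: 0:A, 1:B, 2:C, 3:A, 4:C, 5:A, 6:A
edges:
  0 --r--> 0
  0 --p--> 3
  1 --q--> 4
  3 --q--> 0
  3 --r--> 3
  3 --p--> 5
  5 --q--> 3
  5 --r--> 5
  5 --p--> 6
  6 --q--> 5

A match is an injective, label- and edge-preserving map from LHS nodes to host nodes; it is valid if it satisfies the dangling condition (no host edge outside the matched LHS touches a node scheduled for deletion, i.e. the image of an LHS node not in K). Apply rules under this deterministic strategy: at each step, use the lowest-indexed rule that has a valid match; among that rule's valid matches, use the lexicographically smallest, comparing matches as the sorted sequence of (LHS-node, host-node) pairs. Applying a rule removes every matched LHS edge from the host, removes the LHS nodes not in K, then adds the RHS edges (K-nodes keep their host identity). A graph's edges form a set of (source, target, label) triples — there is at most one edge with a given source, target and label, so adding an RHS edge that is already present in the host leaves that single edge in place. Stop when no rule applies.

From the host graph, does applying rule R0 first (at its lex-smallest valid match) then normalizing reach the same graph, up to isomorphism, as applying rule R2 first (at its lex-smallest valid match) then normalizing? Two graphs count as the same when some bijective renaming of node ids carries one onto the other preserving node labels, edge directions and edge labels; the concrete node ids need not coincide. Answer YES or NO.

Answer: YES

Rewrite trace:
branch R0-first: apply at {0↦1, 1↦4} → |E|=9, then 3 more step(s) → NF |V|=3 |E|=0 V={0:A, 1:B, 2:C} E=∅
branch R2-first: apply at {0↦6, 1↦5} → |E|=7, then 3 more step(s) → NF |V|=3 |E|=0 V={0:A, 1:B, 2:C} E=∅
graphs isomorphic (equal up to label-preserving node renaming)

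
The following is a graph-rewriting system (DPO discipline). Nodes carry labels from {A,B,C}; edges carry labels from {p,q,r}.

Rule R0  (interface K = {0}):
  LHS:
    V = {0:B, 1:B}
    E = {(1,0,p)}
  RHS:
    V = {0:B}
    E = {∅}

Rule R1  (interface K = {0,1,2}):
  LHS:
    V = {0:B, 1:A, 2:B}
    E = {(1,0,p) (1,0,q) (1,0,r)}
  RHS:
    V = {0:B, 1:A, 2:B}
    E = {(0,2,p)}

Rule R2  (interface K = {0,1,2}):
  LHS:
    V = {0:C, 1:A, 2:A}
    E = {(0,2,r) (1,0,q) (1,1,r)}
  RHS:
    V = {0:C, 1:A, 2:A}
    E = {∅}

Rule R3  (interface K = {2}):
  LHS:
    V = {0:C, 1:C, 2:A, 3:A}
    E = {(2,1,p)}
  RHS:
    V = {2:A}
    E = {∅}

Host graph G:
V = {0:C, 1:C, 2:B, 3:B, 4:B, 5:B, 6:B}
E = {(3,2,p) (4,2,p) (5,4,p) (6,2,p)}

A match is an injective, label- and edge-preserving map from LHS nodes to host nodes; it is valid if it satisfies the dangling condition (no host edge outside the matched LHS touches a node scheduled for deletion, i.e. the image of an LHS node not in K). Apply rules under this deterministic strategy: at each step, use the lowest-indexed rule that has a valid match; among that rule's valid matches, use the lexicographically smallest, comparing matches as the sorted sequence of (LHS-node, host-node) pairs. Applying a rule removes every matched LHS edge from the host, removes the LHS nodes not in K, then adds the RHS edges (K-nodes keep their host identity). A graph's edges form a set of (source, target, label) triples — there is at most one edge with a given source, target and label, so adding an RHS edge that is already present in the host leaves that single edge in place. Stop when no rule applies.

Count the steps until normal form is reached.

initial: |V|=7 |E|=4  E = 3-p->2 4-p->2 5-p->4 6-p->2
step 1: apply R0 at {0↦2, 1↦3}  → |V|=6 |E|=3  E = 4-p->2 5-p->4 6-p->2
step 2: apply R0 at {0↦2, 1↦6}  → |V|=5 |E|=2  E = 4-p->2 5-p->4
step 3: apply R0 at {0↦4, 1↦5}  → |V|=4 |E|=1  E = 4-p->2
step 4: apply R0 at {0↦2, 1↦4}  → |V|=3 |E|=0  E = ∅
halt: no rule applies after step 4

Answer: 4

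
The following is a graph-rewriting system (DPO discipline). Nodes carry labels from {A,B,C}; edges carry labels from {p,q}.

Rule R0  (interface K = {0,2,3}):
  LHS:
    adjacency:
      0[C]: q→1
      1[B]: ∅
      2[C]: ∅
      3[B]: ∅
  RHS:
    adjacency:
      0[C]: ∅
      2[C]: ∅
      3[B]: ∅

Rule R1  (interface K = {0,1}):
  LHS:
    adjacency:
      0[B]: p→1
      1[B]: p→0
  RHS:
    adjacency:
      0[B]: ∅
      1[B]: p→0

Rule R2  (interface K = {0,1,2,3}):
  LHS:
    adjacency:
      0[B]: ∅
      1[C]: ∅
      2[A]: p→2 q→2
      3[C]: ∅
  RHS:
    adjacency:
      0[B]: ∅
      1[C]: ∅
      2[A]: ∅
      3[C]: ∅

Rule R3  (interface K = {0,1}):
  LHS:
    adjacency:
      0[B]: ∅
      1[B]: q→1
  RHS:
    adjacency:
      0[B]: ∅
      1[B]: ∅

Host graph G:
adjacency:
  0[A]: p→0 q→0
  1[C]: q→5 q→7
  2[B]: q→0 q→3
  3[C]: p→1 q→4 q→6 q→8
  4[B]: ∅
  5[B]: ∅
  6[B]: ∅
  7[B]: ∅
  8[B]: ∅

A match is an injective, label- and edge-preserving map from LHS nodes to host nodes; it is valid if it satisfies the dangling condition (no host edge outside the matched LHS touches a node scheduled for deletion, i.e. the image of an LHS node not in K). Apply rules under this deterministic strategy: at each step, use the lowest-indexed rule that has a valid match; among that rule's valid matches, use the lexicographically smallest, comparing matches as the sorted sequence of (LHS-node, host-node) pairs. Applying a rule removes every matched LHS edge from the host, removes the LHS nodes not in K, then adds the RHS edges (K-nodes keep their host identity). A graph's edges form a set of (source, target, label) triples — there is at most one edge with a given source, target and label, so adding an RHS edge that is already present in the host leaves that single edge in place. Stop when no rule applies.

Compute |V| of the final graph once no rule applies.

Answer: 4

Rewrite trace:
initial: |V|=9 |E|=10  E = 0-p->0 0-q->0 1-q->5 1-q->7 2-q->0 2-q->3 3-p->1 3-q->4 3-q->6 3-q->8
step 1: apply R0 at {0↦1, 1↦5, 2↦3, 3↦2}  → |V|=8 |E|=9  E = 0-p->0 0-q->0 1-q->7 2-q->0 2-q->3 3-p->1 3-q->4 3-q->6 3-q->8
step 2: apply R0 at {0↦1, 1↦7, 2↦3, 3↦2}  → |V|=7 |E|=8  E = 0-p->0 0-q->0 2-q->0 2-q->3 3-p->1 3-q->4 3-q->6 3-q->8
step 3: apply R0 at {0↦3, 1↦4, 2↦1, 3↦2}  → |V|=6 |E|=7  E = 0-p->0 0-q->0 2-q->0 2-q->3 3-p->1 3-q->6 3-q->8
step 4: apply R0 at {0↦3, 1↦6, 2↦1, 3↦2}  → |V|=5 |E|=6  E = 0-p->0 0-q->0 2-q->0 2-q->3 3-p->1 3-q->8
step 5: apply R0 at {0↦3, 1↦8, 2↦1, 3↦2}  → |V|=4 |E|=5  E = 0-p->0 0-q->0 2-q->0 2-q->3 3-p->1
step 6: apply R2 at {0↦2, 1↦1, 2↦0, 3↦3}  → |V|=4 |E|=3  E = 2-q->0 2-q->3 3-p->1
halt: no rule applies after step 6
NF nodes: {0:A, 1:C, 2:B, 3:C}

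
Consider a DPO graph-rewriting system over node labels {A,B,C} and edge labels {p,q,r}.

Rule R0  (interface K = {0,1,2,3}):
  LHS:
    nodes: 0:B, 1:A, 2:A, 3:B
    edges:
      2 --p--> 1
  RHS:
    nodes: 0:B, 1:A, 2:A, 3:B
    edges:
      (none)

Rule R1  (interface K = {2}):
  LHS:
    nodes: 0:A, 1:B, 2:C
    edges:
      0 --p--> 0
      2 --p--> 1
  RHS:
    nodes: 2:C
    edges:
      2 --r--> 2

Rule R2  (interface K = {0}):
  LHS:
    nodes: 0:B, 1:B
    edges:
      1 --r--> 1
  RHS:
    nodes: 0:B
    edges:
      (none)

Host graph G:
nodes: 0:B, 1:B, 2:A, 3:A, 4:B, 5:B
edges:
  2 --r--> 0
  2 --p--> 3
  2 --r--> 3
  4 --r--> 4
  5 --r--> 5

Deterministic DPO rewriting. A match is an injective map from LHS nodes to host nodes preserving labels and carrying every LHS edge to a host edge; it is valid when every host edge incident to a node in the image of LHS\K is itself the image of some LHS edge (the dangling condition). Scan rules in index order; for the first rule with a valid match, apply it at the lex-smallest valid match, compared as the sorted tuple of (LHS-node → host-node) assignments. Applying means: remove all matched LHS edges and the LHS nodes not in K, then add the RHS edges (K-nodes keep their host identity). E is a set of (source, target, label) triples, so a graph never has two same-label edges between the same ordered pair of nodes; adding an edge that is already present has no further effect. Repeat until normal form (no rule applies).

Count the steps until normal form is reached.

Answer: 3

Steps:
start.  V:6 E:5  edges: 2-r->0 2-p->3 2-r->3 4-r->4 5-r->5
1. fire R0 via {0↦0, 1↦3, 2↦2, 3↦1}  →  V:6 E:4  edges: 2-r->0 2-r->3 4-r->4 5-r->5
2. fire R2 via {0↦0, 1↦4}  →  V:5 E:3  edges: 2-r->0 2-r->3 5-r->5
3. fire R2 via {0↦0, 1↦5}  →  V:4 E:2  edges: 2-r->0 2-r->3
normal form: no rule applies after step 3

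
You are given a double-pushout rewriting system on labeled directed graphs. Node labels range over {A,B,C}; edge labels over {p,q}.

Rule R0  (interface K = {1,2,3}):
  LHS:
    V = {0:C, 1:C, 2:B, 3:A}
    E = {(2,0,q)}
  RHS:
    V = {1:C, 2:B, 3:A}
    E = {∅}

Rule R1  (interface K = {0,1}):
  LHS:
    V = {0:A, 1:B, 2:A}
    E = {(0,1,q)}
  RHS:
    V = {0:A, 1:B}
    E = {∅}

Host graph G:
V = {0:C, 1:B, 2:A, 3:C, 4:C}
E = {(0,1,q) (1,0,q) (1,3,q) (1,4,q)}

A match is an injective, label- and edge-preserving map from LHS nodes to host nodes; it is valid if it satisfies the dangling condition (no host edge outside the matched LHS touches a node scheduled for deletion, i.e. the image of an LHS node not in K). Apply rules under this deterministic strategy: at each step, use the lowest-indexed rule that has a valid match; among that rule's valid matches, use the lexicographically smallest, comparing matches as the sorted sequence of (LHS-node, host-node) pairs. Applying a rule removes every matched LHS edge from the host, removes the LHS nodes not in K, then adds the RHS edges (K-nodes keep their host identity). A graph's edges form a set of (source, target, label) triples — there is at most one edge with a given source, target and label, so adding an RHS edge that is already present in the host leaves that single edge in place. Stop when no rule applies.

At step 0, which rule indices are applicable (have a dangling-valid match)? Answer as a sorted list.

R0: 4 valid matches — {0↦3, 1↦0, 2↦1, 3↦2}, {0↦3, 1↦4, 2↦1, 3↦2}, {0↦4, 1↦0, 2↦1, 3↦2} (+1 more)
R1: no valid match — LHS pattern not found

Answer: [R0]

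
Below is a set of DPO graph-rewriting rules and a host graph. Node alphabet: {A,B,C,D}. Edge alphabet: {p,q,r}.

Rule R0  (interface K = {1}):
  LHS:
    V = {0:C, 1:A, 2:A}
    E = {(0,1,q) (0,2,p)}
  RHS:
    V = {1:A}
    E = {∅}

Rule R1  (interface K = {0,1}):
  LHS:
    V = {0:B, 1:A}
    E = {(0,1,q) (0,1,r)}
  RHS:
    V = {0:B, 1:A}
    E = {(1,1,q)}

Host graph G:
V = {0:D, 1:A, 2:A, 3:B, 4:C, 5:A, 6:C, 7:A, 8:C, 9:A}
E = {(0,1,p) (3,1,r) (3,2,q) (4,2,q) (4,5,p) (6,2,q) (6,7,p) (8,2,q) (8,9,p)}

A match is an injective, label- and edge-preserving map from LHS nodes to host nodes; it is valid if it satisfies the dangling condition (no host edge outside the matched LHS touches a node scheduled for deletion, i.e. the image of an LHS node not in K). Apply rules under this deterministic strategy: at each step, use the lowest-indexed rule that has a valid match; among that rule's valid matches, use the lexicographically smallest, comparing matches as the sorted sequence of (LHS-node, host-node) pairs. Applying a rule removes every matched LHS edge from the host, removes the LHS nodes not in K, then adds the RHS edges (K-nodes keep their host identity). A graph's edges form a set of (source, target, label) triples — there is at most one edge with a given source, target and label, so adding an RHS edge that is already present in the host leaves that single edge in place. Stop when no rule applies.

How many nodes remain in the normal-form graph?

start.  V:10 E:9  edges: 0-p->1 3-r->1 3-q->2 4-q->2 4-p->5 6-q->2 6-p->7 8-q->2 8-p->9
1. fire R0 via {0↦4, 1↦2, 2↦5}  →  V:8 E:7  edges: 0-p->1 3-r->1 3-q->2 6-q->2 6-p->7 8-q->2 8-p->9
2. fire R0 via {0↦6, 1↦2, 2↦7}  →  V:6 E:5  edges: 0-p->1 3-r->1 3-q->2 8-q->2 8-p->9
3. fire R0 via {0↦8, 1↦2, 2↦9}  →  V:4 E:3  edges: 0-p->1 3-r->1 3-q->2
final graph: no rule applies after step 3
NF nodes: {0:D, 1:A, 2:A, 3:B}

Answer: 4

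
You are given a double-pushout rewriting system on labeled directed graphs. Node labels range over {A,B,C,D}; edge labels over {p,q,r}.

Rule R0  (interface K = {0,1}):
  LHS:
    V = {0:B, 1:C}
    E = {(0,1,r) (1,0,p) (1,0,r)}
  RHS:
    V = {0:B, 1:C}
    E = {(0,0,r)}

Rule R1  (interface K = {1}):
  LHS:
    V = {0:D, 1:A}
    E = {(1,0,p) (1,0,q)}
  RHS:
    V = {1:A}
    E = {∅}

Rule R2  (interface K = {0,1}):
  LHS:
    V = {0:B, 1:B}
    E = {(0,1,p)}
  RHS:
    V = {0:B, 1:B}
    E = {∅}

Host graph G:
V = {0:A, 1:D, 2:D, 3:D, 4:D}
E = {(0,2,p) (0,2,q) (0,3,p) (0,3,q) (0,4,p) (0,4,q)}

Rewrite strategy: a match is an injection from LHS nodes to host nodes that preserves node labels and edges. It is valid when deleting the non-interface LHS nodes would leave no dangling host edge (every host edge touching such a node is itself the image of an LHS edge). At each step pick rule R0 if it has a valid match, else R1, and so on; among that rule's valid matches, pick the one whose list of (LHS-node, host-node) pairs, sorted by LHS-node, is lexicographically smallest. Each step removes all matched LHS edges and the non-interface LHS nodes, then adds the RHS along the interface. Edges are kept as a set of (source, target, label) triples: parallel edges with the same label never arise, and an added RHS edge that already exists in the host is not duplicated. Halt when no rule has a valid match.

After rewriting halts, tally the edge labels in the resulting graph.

[0] host  ⇒  5 nodes, 6 edges  {0-p->2 0-q->2 0-p->3 0-q->3 0-p->4 0-q->4}
[1] R1 @ {0↦2, 1↦0}  ⇒  4 nodes, 4 edges  {0-p->3 0-q->3 0-p->4 0-q->4}
[2] R1 @ {0↦3, 1↦0}  ⇒  3 nodes, 2 edges  {0-p->4 0-q->4}
[3] R1 @ {0↦4, 1↦0}  ⇒  2 nodes, 0 edges  {∅}
normal form: no rule applies after step 3
NF edges: []

Answer: (no edges)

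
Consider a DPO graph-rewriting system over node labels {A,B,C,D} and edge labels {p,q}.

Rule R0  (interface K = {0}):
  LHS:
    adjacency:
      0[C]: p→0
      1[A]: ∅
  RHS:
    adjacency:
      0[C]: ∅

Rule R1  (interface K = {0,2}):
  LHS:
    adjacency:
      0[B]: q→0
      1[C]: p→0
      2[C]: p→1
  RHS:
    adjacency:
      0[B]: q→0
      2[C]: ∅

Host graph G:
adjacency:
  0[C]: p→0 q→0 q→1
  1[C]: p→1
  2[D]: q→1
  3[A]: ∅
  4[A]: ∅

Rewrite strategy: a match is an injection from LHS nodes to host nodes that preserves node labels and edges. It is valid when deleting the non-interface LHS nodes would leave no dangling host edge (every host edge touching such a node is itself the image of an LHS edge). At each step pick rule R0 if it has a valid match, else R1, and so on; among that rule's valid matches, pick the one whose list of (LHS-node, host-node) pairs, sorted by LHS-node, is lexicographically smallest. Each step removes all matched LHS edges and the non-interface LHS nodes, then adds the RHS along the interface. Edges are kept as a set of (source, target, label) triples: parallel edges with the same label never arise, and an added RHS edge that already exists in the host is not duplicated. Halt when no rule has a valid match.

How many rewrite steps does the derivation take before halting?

Answer: 2

Derivation:
[0] host  ⇒  5 nodes, 5 edges  {0-p->0 0-q->0 0-q->1 1-p->1 2-q->1}
[1] R0 @ {0↦0, 1↦3}  ⇒  4 nodes, 4 edges  {0-q->0 0-q->1 1-p->1 2-q->1}
[2] R0 @ {0↦1, 1↦4}  ⇒  3 nodes, 3 edges  {0-q->0 0-q->1 2-q->1}
final graph: no rule applies after step 2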